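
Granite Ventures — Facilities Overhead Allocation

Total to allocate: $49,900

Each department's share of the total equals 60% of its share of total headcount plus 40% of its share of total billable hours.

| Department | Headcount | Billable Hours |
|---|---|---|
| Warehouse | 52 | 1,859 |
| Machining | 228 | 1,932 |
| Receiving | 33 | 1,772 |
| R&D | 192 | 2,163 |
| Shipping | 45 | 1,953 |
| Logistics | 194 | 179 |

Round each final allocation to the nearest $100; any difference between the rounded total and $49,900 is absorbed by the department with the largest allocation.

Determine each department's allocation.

Warehouse: $5,900 | Machining: $13,000 | Receiving: $4,900 | R&D: $12,100 | Shipping: $5,800 | Logistics: $8,200

Totals — headcount 744, billable hours 9,858.
Blended shares (60% headcount + 40% billable hours): Warehouse 0.1174; Machining 0.2623; Receiving 0.0985; R&D 0.2426; Shipping 0.1155; Logistics 0.1637.
Raw shares: Warehouse 5,856.59; Machining 13,086.98; Receiving 4,915.84; R&D 12,105.99; Shipping 5,765.23; Logistics 8,169.37.
After rounding ($100): Warehouse $5,900; Machining $13,100; Receiving $4,900; R&D $12,100; Shipping $5,800; Logistics $8,200. Sum = $50,000.
Difference $49,900 − $50,000 = −$100 applied to largest allocation (Machining): Machining becomes $13,000.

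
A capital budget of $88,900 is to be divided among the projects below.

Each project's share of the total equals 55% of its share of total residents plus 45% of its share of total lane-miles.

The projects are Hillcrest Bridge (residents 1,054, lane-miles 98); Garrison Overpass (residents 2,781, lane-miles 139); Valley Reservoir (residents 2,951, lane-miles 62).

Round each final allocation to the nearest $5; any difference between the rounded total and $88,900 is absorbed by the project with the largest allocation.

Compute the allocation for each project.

Hillcrest Bridge: $20,705 · Garrison Overpass: $38,635 · Valley Reservoir: $29,560

Residents total 6,786; lane-miles total 299.
Blended shares (55% residents + 45% lane-miles): Hillcrest Bridge 0.2329; Garrison Overpass 0.4346; Valley Reservoir 0.3325.
Unrounded shares: Hillcrest Bridge 20,706.37; Garrison Overpass 38,635.51; Valley Reservoir 29,558.12.
Rounded to nearest $5: Hillcrest Bridge $20,705; Garrison Overpass $38,635; Valley Reservoir $29,560. Sum = $88,900.
Rounded total matches; no reconciliation needed.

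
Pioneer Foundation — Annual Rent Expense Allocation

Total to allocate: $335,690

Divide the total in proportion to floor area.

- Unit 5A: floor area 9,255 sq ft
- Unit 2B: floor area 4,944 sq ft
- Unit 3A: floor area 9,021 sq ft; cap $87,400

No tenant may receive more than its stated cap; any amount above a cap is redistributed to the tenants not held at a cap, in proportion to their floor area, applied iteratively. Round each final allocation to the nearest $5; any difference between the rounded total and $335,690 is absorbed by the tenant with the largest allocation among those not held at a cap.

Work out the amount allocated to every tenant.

Sum of floor area: 23,220.
Unconstrained shares: Unit 5A 133,798.92; Unit 2B 71,475.08; Unit 3A 130,416.00.
Held at cap: Unit 3A ($87,400); balance $248,290 reallocated over remaining floor area 14,199.
Remaining shares: Unit 5A 161,837.03 → $161,835; Unit 2B 86,452.97 → $86,455.

Unit 5A: $161,835 · Unit 2B: $86,455 · Unit 3A: $87,400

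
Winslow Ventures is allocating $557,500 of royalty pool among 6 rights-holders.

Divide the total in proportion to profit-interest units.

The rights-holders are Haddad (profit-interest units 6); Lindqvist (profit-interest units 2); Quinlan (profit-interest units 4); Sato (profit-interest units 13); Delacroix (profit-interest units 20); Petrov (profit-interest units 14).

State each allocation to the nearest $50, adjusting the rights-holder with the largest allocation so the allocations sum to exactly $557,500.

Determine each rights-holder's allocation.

Profit-interest units total: 59.
Pro-rata amounts: Haddad 6/59 × $557,500 = 56,694.92; Lindqvist 2/59 × $557,500 = 18,898.31; Quinlan 4/59 × $557,500 = 37,796.61; Sato 13/59 × $557,500 = 122,838.98; Delacroix 20/59 × $557,500 = 188,983.05; Petrov 14/59 × $557,500 = 132,288.14.
After rounding ($50): Haddad $56,700; Lindqvist $18,900; Quinlan $37,800; Sato $122,850; Delacroix $189,000; Petrov $132,300. Sum = $557,550.
Difference $557,500 − $557,550 = −$50 applied to largest allocation (Delacroix): Delacroix becomes $188,950.

Haddad: $56,700 | Lindqvist: $18,900 | Quinlan: $37,800 | Sato: $122,850 | Delacroix: $188,950 | Petrov: $132,300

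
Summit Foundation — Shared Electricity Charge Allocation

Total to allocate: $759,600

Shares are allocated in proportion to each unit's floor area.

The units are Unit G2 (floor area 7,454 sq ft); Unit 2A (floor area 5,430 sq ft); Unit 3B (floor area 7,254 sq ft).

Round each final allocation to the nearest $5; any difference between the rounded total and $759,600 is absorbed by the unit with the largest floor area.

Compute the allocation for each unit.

Unit G2: $281,160; Unit 2A: $204,820; Unit 3B: $273,620

Floor area total: 20,138.
Pro-rata amounts: Unit G2 7,454/20,138 × $759,600 = 281,162.90; Unit 2A 5,430/20,138 × $759,600 = 204,818.15; Unit 3B 7,254/20,138 × $759,600 = 273,618.95.
After rounding ($5): Unit G2 $281,165; Unit 2A $204,820; Unit 3B $273,620. Sum = $759,605.
Difference $759,600 − $759,605 = −$5 applied to largest floor area (Unit G2): Unit G2 becomes $281,160.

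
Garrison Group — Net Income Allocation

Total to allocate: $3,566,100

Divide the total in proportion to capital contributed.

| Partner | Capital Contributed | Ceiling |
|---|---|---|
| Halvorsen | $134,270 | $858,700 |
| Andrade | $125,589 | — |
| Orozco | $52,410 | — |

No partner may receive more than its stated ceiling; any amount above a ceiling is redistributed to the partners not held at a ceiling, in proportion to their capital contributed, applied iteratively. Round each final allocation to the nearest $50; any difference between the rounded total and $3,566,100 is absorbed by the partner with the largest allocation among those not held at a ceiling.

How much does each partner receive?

Combined capital contributed = 312,269.
Pro-rata shares before constraints: Halvorsen 1,533,358.25; Andrade 1,434,221.56; Orozco 598,520.19.
Cap binds for Halvorsen ($858,700); remaining pool $2,707,400 reallocated over remaining capital contributed 177,999.
Shares after redistribution: Andrade 1,910,233.53 → $1,910,250; Orozco 797,166.47 → $797,150.

Halvorsen: $858,700 · Andrade: $1,910,250 · Orozco: $797,150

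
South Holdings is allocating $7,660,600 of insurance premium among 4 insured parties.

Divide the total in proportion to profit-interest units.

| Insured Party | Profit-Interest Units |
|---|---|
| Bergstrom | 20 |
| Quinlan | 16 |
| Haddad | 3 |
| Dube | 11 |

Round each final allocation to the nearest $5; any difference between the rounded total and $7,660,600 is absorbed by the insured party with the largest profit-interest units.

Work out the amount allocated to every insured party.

Bergstrom: $3,064,245 | Quinlan: $2,451,390 | Haddad: $459,635 | Dube: $1,685,330

Sum of profit-interest units: 50.
Unrounded shares: Bergstrom 20/50 × $7,660,600 = 3,064,240.00; Quinlan 16/50 × $7,660,600 = 2,451,392.00; Haddad 3/50 × $7,660,600 = 459,636.00; Dube 11/50 × $7,660,600 = 1,685,332.00.
Rounded to nearest $5: Bergstrom $3,064,240; Quinlan $2,451,390; Haddad $459,635; Dube $1,685,330. Sum = $7,660,595.
Difference $7,660,600 − $7,660,595 = +$5 applied to largest profit-interest units (Bergstrom): Bergstrom becomes $3,064,245.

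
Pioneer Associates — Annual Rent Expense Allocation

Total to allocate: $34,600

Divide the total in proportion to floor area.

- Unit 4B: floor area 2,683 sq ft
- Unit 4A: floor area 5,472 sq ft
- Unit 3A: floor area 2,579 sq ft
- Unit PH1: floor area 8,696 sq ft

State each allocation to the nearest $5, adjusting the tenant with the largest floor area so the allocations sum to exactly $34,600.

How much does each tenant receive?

Combined floor area = 19,430.
Raw shares: Unit 4B 2,683/19,430 × $34,600 = 4,777.76; Unit 4A 5,472/19,430 × $34,600 = 9,744.27; Unit 3A 2,579/19,430 × $34,600 = 4,592.56; Unit PH1 8,696/19,430 × $34,600 = 15,485.41.
Rounded to nearest $5: Unit 4B $4,780; Unit 4A $9,745; Unit 3A $4,595; Unit PH1 $15,485. Sum = $34,605.
Difference $34,600 − $34,605 = −$5 applied to largest floor area (Unit PH1): Unit PH1 becomes $15,480.

Unit 4B: $4,780 · Unit 4A: $9,745 · Unit 3A: $4,595 · Unit PH1: $15,480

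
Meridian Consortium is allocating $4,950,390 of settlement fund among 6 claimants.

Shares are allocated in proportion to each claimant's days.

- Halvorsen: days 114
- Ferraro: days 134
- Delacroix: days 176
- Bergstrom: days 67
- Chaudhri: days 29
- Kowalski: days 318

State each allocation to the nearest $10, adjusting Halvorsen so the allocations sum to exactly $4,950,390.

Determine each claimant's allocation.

Combined days = 838.
Unrounded shares: Halvorsen 114/838 × $4,950,390 = 673,442.08; Ferraro 134/838 × $4,950,390 = 791,589.81; Delacroix 176/838 × $4,950,390 = 1,039,700.05; Bergstrom 67/838 × $4,950,390 = 395,794.90; Chaudhri 29/838 × $4,950,390 = 171,314.21; Kowalski 318/838 × $4,950,390 = 1,878,548.95.
After rounding ($10): Halvorsen $673,440; Ferraro $791,590; Delacroix $1,039,700; Bergstrom $395,790; Chaudhri $171,310; Kowalski $1,878,550. Sum = $4,950,380.
Difference $4,950,390 − $4,950,380 = +$10 applied to Halvorsen: Halvorsen becomes $673,450.

Halvorsen: $673,450 | Ferraro: $791,590 | Delacroix: $1,039,700 | Bergstrom: $395,790 | Chaudhri: $171,310 | Kowalski: $1,878,550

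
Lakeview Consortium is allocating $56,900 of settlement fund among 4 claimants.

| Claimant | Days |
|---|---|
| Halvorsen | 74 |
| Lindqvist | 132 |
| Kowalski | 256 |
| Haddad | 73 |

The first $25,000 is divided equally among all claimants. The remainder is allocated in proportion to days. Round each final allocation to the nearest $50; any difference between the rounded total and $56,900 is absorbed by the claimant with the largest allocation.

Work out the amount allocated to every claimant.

$25,000 shared equally gives $6,250 per claimant.
Remainder $31,900 by days (total 535): Halvorsen 4,412.34 → $4,400; Lindqvist 7,870.65 → $7,850; Kowalski 15,264.30 → $15,250; Haddad 4,352.71 → $4,350.
Rounding difference +$50 on remainder applied to Kowalski.
Totals: Halvorsen $6,250 + $4,400 = $10,650; Lindqvist $6,250 + $7,850 = $14,100; Kowalski $6,250 + $15,300 = $21,550; Haddad $6,250 + $4,350 = $10,600.

Halvorsen: $10,650; Lindqvist: $14,100; Kowalski: $21,550; Haddad: $10,600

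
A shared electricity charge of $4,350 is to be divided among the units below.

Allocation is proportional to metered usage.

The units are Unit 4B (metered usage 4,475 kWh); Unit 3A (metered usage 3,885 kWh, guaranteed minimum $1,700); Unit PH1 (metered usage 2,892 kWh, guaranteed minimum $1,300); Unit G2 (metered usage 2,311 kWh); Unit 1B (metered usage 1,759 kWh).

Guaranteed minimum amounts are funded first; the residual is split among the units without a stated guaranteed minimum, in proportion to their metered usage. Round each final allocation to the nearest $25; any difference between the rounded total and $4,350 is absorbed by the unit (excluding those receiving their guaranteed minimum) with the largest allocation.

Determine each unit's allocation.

Unit 4B: $700 · Unit 3A: $1,700 · Unit PH1: $1,300 · Unit G2: $375 · Unit 1B: $275

Minimums first: Unit 3A $1,700; Unit PH1 $1,300. Remaining pool $1,350.
Remaining pool split over remaining metered usage 8,545: Unit 4B 706.99 → $700; Unit G2 365.11 → $375; Unit 1B 277.90 → $275.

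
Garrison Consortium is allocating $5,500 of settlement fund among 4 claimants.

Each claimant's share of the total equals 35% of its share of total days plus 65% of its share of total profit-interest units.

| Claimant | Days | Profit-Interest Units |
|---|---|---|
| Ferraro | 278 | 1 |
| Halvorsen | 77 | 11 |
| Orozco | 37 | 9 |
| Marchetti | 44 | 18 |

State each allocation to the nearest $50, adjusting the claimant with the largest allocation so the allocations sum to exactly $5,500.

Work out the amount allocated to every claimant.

Days total 436; profit-interest units total 39.
Composite weights (35% days + 65% profit-interest units): Ferraro 0.2398; Halvorsen 0.2451; Orozco 0.1797; Marchetti 0.3353.
Raw shares: Ferraro 1,319.07; Halvorsen 1,348.30; Orozco 988.36; Marchetti 1,844.27.
After rounding ($50): Ferraro $1,300; Halvorsen $1,350; Orozco $1,000; Marchetti $1,850. Sum = $5,500.
Rounded total matches; no reconciliation needed.

Ferraro: $1,300; Halvorsen: $1,350; Orozco: $1,000; Marchetti: $1,850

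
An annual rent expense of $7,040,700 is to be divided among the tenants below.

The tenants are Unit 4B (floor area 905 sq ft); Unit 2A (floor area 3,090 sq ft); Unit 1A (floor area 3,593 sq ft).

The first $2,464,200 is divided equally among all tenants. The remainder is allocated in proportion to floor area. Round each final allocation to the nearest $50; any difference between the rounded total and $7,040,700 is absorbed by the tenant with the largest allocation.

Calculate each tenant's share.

Unit 4B: $1,367,250; Unit 2A: $2,685,050; Unit 1A: $2,988,400

First tranche $2,464,200 split equally: $821,400 each.
Remainder $4,576,500 by floor area (total 7,588): Unit 4B 545,826.63 → $545,850; Unit 2A 1,863,651.16 → $1,863,650; Unit 1A 2,167,022.21 → $2,167,000.
Totals: Unit 4B $821,400 + $545,850 = $1,367,250; Unit 2A $821,400 + $1,863,650 = $2,685,050; Unit 1A $821,400 + $2,167,000 = $2,988,400.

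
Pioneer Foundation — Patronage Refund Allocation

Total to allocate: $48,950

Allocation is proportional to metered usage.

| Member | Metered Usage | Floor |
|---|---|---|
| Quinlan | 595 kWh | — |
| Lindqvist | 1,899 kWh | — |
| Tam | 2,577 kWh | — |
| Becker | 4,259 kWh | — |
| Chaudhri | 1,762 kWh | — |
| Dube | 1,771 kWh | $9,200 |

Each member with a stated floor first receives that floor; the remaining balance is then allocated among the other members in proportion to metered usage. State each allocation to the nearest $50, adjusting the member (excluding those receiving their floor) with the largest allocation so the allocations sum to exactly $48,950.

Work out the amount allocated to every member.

Minimums first: Dube $9,200. Residual $39,750.
Residual split over remaining metered usage 11,092: Quinlan 2,132.28 → $2,150; Lindqvist 6,805.38 → $6,800; Tam 9,235.10 → $9,250; Becker 15,262.82 → $15,250; Chaudhri 6,314.42 → $6,300.

Quinlan: $2,150 | Lindqvist: $6,800 | Tam: $9,250 | Becker: $15,250 | Chaudhri: $6,300 | Dube: $9,200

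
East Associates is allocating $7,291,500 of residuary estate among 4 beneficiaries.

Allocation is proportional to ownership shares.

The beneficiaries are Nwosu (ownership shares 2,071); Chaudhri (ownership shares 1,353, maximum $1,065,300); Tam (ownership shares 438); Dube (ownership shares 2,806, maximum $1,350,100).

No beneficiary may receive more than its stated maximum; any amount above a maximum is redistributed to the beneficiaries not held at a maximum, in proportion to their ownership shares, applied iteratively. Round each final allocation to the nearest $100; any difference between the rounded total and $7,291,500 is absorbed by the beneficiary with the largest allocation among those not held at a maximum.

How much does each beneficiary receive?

Sum of ownership shares: 6,668.
Pro-rata shares before constraints: Nwosu 2,264,651.54; Chaudhri 1,479,514.02; Tam 478,955.76; Dube 3,068,378.67.
Capped: Chaudhri ($1,065,300), Dube ($1,350,100); balance $4,876,100 reallocated over remaining ownership shares 2,509.
Redistributed shares: Nwosu 4,024,871.70 → $4,024,900; Tam 851,228.30 → $851,200.

Nwosu: $4,024,900; Chaudhri: $1,065,300; Tam: $851,200; Dube: $1,350,100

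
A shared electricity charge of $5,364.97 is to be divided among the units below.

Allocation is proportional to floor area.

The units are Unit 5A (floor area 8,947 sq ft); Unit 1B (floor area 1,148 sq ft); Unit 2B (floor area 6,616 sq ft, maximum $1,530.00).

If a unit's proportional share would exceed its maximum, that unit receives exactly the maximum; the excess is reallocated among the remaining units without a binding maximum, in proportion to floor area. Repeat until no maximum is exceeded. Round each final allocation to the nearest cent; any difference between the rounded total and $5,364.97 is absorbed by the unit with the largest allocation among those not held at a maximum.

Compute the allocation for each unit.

Floor area total: 16,711.
Pro-rata shares before constraints: Unit 5A 2,872.3827; Unit 1B 368.5588; Unit 2B 2,124.0286.
Capped: Unit 2B ($1,530.00); residual $3,834.97 reallocated over remaining floor area 10,095.
Remaining shares: Unit 5A 3,398.8585 → $3,398.86; Unit 1B 436.1115 → $436.11.

Unit 5A: $3,398.86 | Unit 1B: $436.11 | Unit 2B: $1,530.00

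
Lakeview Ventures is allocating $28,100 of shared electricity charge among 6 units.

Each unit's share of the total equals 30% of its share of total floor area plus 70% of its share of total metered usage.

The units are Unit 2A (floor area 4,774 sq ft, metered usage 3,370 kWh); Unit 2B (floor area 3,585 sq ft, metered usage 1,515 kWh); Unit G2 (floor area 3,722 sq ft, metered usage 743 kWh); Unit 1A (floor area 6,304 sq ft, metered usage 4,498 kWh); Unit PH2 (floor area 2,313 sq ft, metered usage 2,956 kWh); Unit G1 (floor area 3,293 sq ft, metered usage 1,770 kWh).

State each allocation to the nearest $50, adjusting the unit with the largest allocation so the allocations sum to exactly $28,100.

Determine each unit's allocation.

Unit 2A: $6,150 · Unit 2B: $3,250 · Unit G2: $2,300 · Unit 1A: $8,150 · Unit PH2: $4,750 · Unit G1: $3,500

Floor area total 23,991; metered usage total 14,852.
Composite weights (30% floor area + 70% metered usage): Unit 2A 0.2185; Unit 2B 0.1162; Unit G2 0.0816; Unit 1A 0.2908; Unit PH2 0.1682; Unit G1 0.1246.
Proportional shares: Unit 2A 6,140.73; Unit 2B 3,266.17; Unit G2 2,291.87; Unit 1A 8,172.27; Unit PH2 4,727.67; Unit G1 3,501.29.
At nearest $50: Unit 2A $6,150; Unit 2B $3,250; Unit G2 $2,300; Unit 1A $8,150; Unit PH2 $4,750; Unit G1 $3,500. Sum = $28,100.
No rounding difference to absorb.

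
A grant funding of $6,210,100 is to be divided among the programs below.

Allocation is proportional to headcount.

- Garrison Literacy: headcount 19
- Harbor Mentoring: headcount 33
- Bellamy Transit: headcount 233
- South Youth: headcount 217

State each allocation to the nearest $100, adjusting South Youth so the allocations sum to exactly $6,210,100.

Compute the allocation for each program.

Garrison Literacy: $235,000; Harbor Mentoring: $408,200; Bellamy Transit: $2,882,400; South Youth: $2,684,500

Total headcount = 502.
Pro-rata amounts: Garrison Literacy 19/502 × $6,210,100 = 235,043.63; Harbor Mentoring 33/502 × $6,210,100 = 408,233.67; Bellamy Transit 233/502 × $6,210,100 = 2,882,377.09; South Youth 217/502 × $6,210,100 = 2,684,445.62.
At nearest $100: Garrison Literacy $235,000; Harbor Mentoring $408,200; Bellamy Transit $2,882,400; South Youth $2,684,400. Sum = $6,210,000.
Difference $6,210,100 − $6,210,000 = +$100 applied to South Youth: South Youth becomes $2,684,500.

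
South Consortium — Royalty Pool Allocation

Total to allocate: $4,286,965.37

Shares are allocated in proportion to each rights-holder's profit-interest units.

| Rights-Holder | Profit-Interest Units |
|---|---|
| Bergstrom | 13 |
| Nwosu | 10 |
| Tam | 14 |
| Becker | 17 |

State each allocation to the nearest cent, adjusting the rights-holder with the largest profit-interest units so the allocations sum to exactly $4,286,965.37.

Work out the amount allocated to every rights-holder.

Sum of profit-interest units: 13 + 10 + 14 + 17 = 54.
Proportional shares: Bergstrom 1,032,047.2187; Nwosu 793,882.4759; Tam 1,111,435.4663; Becker 1,349,600.2091.
Rounded to nearest cent: Bergstrom $1,032,047.22; Nwosu $793,882.48; Tam $1,111,435.47; Becker $1,349,600.21. Sum = $4,286,965.38.
Difference $4,286,965.37 − $4,286,965.38 = −$0.01 applied to largest profit-interest units (Becker): Becker becomes $1,349,600.20.

Bergstrom: $1,032,047.22 · Nwosu: $793,882.48 · Tam: $1,111,435.47 · Becker: $1,349,600.20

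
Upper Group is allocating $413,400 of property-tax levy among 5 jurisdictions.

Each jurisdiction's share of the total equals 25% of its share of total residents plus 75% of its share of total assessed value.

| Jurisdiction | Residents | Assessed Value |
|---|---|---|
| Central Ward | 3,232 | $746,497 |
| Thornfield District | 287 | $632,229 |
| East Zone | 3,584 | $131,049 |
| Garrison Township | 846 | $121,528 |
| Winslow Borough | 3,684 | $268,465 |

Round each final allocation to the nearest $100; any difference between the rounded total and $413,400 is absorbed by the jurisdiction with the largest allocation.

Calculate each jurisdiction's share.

Central Ward: $150,700; Thornfield District: $105,700; East Zone: $53,200; Garrison Township: $27,300; Winslow Borough: $76,500

Residents total 11,633; assessed value total 1,899,768.
Combined weights (25% residents + 75% assessed value): Central Ward 0.3642; Thornfield District 0.2558; East Zone 0.1288; Garrison Township 0.0662; Winslow Borough 0.1852.
Unrounded shares: Central Ward 150,545.16; Thornfield District 105,732.16; East Zone 53,228.74; Garrison Township 27,349.91; Winslow Borough 76,544.02.
At nearest $100: Central Ward $150,500; Thornfield District $105,700; East Zone $53,200; Garrison Township $27,300; Winslow Borough $76,500. Sum = $413,200.
Difference $413,400 − $413,200 = +$200 applied to largest allocation (Central Ward): Central Ward becomes $150,700.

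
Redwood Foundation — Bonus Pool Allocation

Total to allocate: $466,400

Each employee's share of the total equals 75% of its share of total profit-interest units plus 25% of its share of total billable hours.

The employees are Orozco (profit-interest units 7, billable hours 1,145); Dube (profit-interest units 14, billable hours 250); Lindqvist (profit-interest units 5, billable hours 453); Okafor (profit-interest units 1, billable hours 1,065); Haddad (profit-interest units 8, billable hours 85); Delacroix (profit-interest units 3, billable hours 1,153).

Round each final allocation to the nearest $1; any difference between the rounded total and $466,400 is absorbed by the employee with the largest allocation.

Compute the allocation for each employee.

Profit-interest units total 38; billable hours total 4,151.
Blended shares (75% profit-interest units + 25% billable hours): Orozco 0.2071; Dube 0.2914; Lindqvist 0.1260; Okafor 0.0839; Haddad 0.1630; Delacroix 0.1287.
Proportional shares: Orozco 96,599.45; Dube 135,896.09; Lindqvist 58,750.91; Okafor 39,120.71; Haddad 76,029.72; Delacroix 60,003.12.
At nearest $1: Orozco $96,599; Dube $135,896; Lindqvist $58,751; Okafor $39,121; Haddad $76,030; Delacroix $60,003. Sum = $466,400.
Rounded total matches; no reconciliation needed.

Orozco: $96,599 | Dube: $135,896 | Lindqvist: $58,751 | Okafor: $39,121 | Haddad: $76,030 | Delacroix: $60,003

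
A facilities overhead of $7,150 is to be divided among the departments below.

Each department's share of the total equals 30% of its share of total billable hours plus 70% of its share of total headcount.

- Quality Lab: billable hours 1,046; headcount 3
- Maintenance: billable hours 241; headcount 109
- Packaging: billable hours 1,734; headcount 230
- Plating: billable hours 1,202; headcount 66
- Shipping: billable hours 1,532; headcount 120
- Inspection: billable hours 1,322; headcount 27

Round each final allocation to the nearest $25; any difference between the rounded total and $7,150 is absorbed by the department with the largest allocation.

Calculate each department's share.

Quality Lab: $350 · Maintenance: $1,050 · Packaging: $2,600 · Plating: $950 · Shipping: $1,550 · Inspection: $650

Billable hours total 7,077; headcount total 555.
Combined weights (30% billable hours + 70% headcount): Quality Lab 0.0481; Maintenance 0.1477; Packaging 0.3636; Plating 0.1342; Shipping 0.2163; Inspection 0.0901.
Pro-rata amounts: Quality Lab 344.09; Maintenance 1,056.01; Packaging 2,599.71; Plating 959.51; Shipping 1,546.50; Inspection 644.18.
After rounding ($25): Quality Lab $350; Maintenance $1,050; Packaging $2,600; Plating $950; Shipping $1,550; Inspection $650. Sum = $7,150.
Sum already equals the total — no adjustment.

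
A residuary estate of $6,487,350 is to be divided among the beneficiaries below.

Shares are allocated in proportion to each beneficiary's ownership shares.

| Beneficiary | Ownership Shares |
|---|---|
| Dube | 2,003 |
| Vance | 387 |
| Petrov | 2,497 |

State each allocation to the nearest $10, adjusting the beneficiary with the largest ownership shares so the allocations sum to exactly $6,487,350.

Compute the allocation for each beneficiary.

Total ownership shares = 4,887.
Raw shares: Dube 2,003/4,887 × $6,487,350 = 2,658,924.09; Vance 387/4,887 × $6,487,350 = 513,731.22; Petrov 2,497/4,887 × $6,487,350 = 3,314,694.69.
At nearest $10: Dube $2,658,920; Vance $513,730; Petrov $3,314,690. Sum = $6,487,340.
Difference $6,487,350 − $6,487,340 = +$10 applied to largest ownership shares (Petrov): Petrov becomes $3,314,700.

Dube: $2,658,920 · Vance: $513,730 · Petrov: $3,314,700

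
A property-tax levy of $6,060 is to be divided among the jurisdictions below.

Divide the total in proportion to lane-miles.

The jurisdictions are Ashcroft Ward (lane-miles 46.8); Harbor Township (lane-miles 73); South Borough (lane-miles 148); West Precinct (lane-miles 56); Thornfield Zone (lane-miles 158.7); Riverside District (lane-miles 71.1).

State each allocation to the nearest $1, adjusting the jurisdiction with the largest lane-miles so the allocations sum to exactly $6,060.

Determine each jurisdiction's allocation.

Lane-miles total: 553.6.
Proportional shares: Ashcroft Ward 46.8/553.6 × $6,060 = 512.30; Harbor Township 73/553.6 × $6,060 = 799.10; South Borough 148/553.6 × $6,060 = 1,620.09; West Precinct 56/553.6 × $6,060 = 613.01; Thornfield Zone 158.7/553.6 × $6,060 = 1,737.21; Riverside District 71.1/553.6 × $6,060 = 778.30.
After rounding ($1): Ashcroft Ward $512; Harbor Township $799; South Borough $1,620; West Precinct $613; Thornfield Zone $1,737; Riverside District $778. Sum = $6,059.
Difference $6,060 − $6,059 = +$1 applied to largest lane-miles (Thornfield Zone): Thornfield Zone becomes $1,738.

Ashcroft Ward: $512; Harbor Township: $799; South Borough: $1,620; West Precinct: $613; Thornfield Zone: $1,738; Riverside District: $778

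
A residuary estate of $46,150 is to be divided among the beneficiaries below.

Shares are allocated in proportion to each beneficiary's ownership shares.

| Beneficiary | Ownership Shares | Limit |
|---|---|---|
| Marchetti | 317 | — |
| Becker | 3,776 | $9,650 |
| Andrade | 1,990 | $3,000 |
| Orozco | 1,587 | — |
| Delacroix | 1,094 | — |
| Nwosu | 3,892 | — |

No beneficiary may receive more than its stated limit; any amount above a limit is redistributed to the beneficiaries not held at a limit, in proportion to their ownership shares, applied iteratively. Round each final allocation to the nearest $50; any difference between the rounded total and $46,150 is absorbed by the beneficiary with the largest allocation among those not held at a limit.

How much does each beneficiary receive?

Marchetti: $1,550 | Becker: $9,650 | Andrade: $3,000 | Orozco: $7,700 | Delacroix: $5,300 | Nwosu: $18,950

Sum of ownership shares: 12,656.
Proportional shares (ignoring caps): Marchetti 1,155.94; Becker 13,769.15; Andrade 7,256.52; Orozco 5,786.98; Delacroix 3,989.26; Nwosu 14,192.15.
Cap binds for Becker ($9,650), Andrade ($3,000); remaining pool $33,500 reallocated over remaining ownership shares 6,890.
Remaining shares: Marchetti 1,541.29 → $1,550; Orozco 7,716.18 → $7,700; Delacroix 5,319.16 → $5,300; Nwosu 18,923.37 → $18,900.
Rounding difference +$50 applied to Nwosu → $18,950.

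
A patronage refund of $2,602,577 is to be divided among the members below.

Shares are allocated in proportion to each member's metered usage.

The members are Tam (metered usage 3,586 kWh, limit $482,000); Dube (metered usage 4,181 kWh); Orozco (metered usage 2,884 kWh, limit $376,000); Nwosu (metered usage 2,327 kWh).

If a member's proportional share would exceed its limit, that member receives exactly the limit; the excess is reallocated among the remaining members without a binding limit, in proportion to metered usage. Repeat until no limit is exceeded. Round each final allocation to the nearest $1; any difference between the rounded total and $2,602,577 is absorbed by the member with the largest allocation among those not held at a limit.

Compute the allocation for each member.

Tam: $482,000; Dube: $1,120,786; Orozco: $376,000; Nwosu: $623,791

Sum of metered usage: 12,978.
Pro-rata shares before constraints: Tam 719,127.84; Dube 838,447.71; Orozco 578,350.44; Nwosu 466,651.00.
Held at cap: Tam ($482,000), Orozco ($376,000); remaining pool $1,744,577 reallocated over remaining metered usage 6,508.
Shares after redistribution: Dube 1,120,786.18 → $1,120,786; Nwosu 623,790.82 → $623,791.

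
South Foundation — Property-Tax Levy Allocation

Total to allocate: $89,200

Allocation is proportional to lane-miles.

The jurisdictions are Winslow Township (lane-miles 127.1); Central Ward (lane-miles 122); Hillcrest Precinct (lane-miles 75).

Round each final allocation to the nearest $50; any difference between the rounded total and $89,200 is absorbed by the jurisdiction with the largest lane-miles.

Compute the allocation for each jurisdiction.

Combined lane-miles = 324.1.
Unrounded shares: Winslow Township 127.1/324.1 × $89,200 = 34,980.93; Central Ward 122/324.1 × $89,200 = 33,577.29; Hillcrest Precinct 75/324.1 × $89,200 = 20,641.78.
At nearest $50: Winslow Township $35,000; Central Ward $33,600; Hillcrest Precinct $20,650. Sum = $89,250.
Difference $89,200 − $89,250 = −$50 applied to largest lane-miles (Winslow Township): Winslow Township becomes $34,950.

Winslow Township: $34,950 · Central Ward: $33,600 · Hillcrest Precinct: $20,650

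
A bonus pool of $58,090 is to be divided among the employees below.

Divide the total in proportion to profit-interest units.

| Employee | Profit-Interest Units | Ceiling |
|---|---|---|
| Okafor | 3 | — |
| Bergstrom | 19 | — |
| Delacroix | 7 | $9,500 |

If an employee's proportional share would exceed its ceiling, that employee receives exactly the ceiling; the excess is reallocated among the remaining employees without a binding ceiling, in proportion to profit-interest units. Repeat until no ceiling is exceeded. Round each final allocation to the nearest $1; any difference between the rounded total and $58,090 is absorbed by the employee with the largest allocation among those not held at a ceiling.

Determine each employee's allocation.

Okafor: $6,626 | Bergstrom: $41,964 | Delacroix: $9,500

Profit-interest units total: 29.
Unconstrained shares: Okafor 6,009.31; Bergstrom 38,058.97; Delacroix 14,021.72.
Held at cap: Delacroix ($9,500); remaining pool $48,590 reallocated over remaining profit-interest units 22.
Redistributed shares: Okafor 6,625.91 → $6,626; Bergstrom 41,964.09 → $41,964.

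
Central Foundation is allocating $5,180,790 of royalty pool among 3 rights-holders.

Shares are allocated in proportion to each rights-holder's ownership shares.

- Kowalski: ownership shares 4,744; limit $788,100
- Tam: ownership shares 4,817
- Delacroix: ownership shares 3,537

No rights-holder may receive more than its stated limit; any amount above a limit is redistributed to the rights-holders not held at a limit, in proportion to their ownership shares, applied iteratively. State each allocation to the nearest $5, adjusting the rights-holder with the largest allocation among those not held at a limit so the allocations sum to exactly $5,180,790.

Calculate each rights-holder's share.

Total ownership shares = 13,098.
Proportional shares (ignoring caps): Kowalski 1,876,444.32; Tam 1,905,318.78; Delacroix 1,399,026.89.
Capped: Kowalski ($788,100); balance $4,392,690 reallocated over remaining ownership shares 8,354.
Redistributed shares: Tam 2,532,869.01 → $2,532,870; Delacroix 1,859,820.99 → $1,859,820.

Kowalski: $788,100; Tam: $2,532,870; Delacroix: $1,859,820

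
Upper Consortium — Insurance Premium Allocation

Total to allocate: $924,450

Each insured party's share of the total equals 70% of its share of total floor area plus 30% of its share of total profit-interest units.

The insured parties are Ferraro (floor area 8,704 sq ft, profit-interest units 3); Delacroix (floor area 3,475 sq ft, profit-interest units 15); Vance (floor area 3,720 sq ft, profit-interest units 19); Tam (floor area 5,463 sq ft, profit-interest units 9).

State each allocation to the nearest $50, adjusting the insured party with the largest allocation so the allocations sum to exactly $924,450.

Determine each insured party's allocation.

Floor area total 21,362; profit-interest units total 46.
Combined weights (70% floor area + 30% profit-interest units): Ferraro 0.3048; Delacroix 0.2117; Vance 0.2458; Tam 0.2377.
Raw shares: Ferraro 281,755.68; Delacroix 195,702.84; Vance 227,240.66; Tam 219,750.81.
At nearest $50: Ferraro $281,750; Delacroix $195,700; Vance $227,250; Tam $219,750. Sum = $924,450.
Sum already equals the total — no adjustment.

Ferraro: $281,750 | Delacroix: $195,700 | Vance: $227,250 | Tam: $219,750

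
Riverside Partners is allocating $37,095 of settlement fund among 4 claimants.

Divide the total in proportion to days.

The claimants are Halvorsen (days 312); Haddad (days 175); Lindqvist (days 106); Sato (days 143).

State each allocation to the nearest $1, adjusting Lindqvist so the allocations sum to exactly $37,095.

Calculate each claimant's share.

Halvorsen: $15,725 · Haddad: $8,820 · Lindqvist: $5,343 · Sato: $7,207

Total days = 736.
Proportional shares: Halvorsen 312/736 × $37,095 = 15,725.05; Haddad 175/736 × $37,095 = 8,820.14; Lindqvist 106/736 × $37,095 = 5,342.49; Sato 143/736 × $37,095 = 7,207.32.
After rounding ($1): Halvorsen $15,725; Haddad $8,820; Lindqvist $5,342; Sato $7,207. Sum = $37,094.
Difference $37,095 − $37,094 = +$1 applied to Lindqvist: Lindqvist becomes $5,343.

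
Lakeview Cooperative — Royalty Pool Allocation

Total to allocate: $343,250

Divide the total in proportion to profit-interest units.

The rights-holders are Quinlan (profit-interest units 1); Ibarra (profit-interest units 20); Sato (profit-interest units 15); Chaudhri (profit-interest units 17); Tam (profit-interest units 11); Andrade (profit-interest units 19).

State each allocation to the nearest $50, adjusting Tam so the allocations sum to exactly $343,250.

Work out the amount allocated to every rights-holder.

Quinlan: $4,150 | Ibarra: $82,700 | Sato: $62,050 | Chaudhri: $70,300 | Tam: $45,450 | Andrade: $78,600

Combined profit-interest units = 83.
Pro-rata amounts: Quinlan 1/83 × $343,250 = 4,135.54; Ibarra 20/83 × $343,250 = 82,710.84; Sato 15/83 × $343,250 = 62,033.13; Chaudhri 17/83 × $343,250 = 70,304.22; Tam 11/83 × $343,250 = 45,490.96; Andrade 19/83 × $343,250 = 78,575.30.
After rounding ($50): Quinlan $4,150; Ibarra $82,700; Sato $62,050; Chaudhri $70,300; Tam $45,500; Andrade $78,600. Sum = $343,300.
Difference $343,250 − $343,300 = −$50 applied to Tam: Tam becomes $45,450.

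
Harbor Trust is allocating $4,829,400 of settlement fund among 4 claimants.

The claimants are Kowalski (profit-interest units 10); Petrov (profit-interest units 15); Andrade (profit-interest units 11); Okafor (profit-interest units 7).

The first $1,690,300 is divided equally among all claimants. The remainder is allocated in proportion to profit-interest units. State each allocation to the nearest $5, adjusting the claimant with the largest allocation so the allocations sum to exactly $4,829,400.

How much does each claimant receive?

Equal tier: $1,690,300 ÷ 4 = $422,575 apiece.
Remainder $3,139,100 by profit-interest units (total 43): Kowalski 730,023.26 → $730,025; Petrov 1,095,034.88 → $1,095,035; Andrade 803,025.58 → $803,025; Okafor 511,016.28 → $511,015.
Totals: Kowalski $422,575 + $730,025 = $1,152,600; Petrov $422,575 + $1,095,035 = $1,517,610; Andrade $422,575 + $803,025 = $1,225,600; Okafor $422,575 + $511,015 = $933,590.

Kowalski: $1,152,600; Petrov: $1,517,610; Andrade: $1,225,600; Okafor: $933,590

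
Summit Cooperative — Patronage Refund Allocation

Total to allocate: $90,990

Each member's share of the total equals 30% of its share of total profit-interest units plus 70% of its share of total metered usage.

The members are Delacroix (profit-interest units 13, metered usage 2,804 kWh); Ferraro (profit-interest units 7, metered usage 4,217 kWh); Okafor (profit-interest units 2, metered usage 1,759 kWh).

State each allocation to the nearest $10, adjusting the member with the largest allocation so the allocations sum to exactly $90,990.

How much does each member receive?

Totals — profit-interest units 22, metered usage 8,780.
Combined weights (30% profit-interest units + 70% metered usage): Delacroix 0.4008; Ferraro 0.4317; Okafor 0.1675.
Raw shares: Delacroix 36,471.18; Ferraro 39,276.91; Okafor 15,241.91.
Rounded to nearest $10: Delacroix $36,470; Ferraro $39,280; Okafor $15,240. Sum = $90,990.
Rounded total matches; no reconciliation needed.

Delacroix: $36,470 · Ferraro: $39,280 · Okafor: $15,240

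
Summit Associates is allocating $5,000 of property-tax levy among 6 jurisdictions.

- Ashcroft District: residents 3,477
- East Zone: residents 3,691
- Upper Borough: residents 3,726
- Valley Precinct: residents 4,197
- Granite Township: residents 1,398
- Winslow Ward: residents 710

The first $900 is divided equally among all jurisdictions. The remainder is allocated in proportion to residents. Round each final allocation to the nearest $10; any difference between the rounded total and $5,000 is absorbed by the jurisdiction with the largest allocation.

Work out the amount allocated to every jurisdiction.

Ashcroft District: $980 · East Zone: $1,030 · Upper Borough: $1,040 · Valley Precinct: $1,150 · Granite Township: $480 · Winslow Ward: $320

First tranche $900 split equally: $150 each.
Remainder $4,100 by residents (total 17,199): Ashcroft District 828.87 → $830; East Zone 879.88 → $880; Upper Borough 888.23 → $890; Valley Precinct 1,000.51 → $1,000; Granite Township 333.26 → $330; Winslow Ward 169.25 → $170.
Totals: Ashcroft District $150 + $830 = $980; East Zone $150 + $880 = $1,030; Upper Borough $150 + $890 = $1,040; Valley Precinct $150 + $1,000 = $1,150; Granite Township $150 + $330 = $480; Winslow Ward $150 + $170 = $320.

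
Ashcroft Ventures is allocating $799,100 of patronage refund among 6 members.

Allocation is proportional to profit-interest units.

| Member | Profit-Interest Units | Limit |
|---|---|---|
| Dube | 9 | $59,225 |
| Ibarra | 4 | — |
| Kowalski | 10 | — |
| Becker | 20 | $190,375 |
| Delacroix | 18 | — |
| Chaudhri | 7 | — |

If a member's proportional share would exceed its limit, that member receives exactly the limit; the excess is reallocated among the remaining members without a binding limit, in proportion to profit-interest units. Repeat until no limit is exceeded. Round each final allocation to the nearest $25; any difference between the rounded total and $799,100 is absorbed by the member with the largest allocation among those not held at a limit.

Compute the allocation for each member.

Total profit-interest units = 68.
Proportional shares (ignoring caps): Dube 105,763.24; Ibarra 47,005.88; Kowalski 117,514.71; Becker 235,029.41; Delacroix 211,526.47; Chaudhri 82,260.29.
Held at cap: Dube ($59,225), Becker ($190,375); remaining pool $549,500 reallocated over remaining profit-interest units 39.
Redistributed shares: Ibarra 56,358.97 → $56,350; Kowalski 140,897.44 → $140,900; Delacroix 253,615.38 → $253,625; Chaudhri 98,628.21 → $98,625.

Dube: $59,225 · Ibarra: $56,350 · Kowalski: $140,900 · Becker: $190,375 · Delacroix: $253,625 · Chaudhri: $98,625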